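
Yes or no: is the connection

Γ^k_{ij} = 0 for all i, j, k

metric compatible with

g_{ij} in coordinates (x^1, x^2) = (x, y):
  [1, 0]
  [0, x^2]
Using ∇_k g_{ij} = ∂_k g_{ij} - Γ^m_{ki} g_{mj} - Γ^m_{kj} g_{im}:
∇_x g_{yy} = (2*x) - (0) - (0) = 2*x ≠ 0
So the connection is not metric compatible (it is not the Levi-Civita connection).
No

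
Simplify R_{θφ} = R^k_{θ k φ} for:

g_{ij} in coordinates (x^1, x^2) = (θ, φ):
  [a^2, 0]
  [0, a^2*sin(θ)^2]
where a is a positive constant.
Non-zero Christoffel symbols (Γ^k_{ij} = Γ^k_{ji}):
Γ^θ_{φ φ} = -sin(2*θ)/2
Γ^φ_{θ φ} = 1/tan(θ)
R^θ_{θ θ φ} = 0 (a repeated index in an antisymmetric pair)
R^φ_{θ φ φ} = 0 (a repeated index in an antisymmetric pair)
R_{θφ} = R^θ_{θ θ φ} + R^φ_{θ φ φ} = (0) + (0) = 0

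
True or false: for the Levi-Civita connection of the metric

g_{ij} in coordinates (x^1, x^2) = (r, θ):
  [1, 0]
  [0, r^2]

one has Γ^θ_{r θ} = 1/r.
Γ^θ_{r θ} = (1/2) g^{θθ} (∂_r g_{θθ} + ∂_θ g_{θr} - ∂_θ g_{rθ}) = (1/2)(1/r^2)((2*r) + (0) - (0)) = 1/r
This equals the proposed value 1/r.
True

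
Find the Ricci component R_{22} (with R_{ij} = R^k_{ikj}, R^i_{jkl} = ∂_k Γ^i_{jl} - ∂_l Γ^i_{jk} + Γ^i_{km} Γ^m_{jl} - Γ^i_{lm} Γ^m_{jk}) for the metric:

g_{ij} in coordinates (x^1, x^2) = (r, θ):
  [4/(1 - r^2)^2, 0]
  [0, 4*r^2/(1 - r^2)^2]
Non-zero Christoffel symbols (Γ^k_{ij} = Γ^k_{ji}):
Γ^r_{r r} = 2*r/(1 - r^2)
Γ^r_{θ θ} = (r^3 + r)/(r^2 - 1)
Γ^θ_{r θ} = (-r^2 - 1)/(r^3 - r)
R^r_{θ r θ} = ∂_r Γ^r_{θ θ} - ∂_θ Γ^r_{θ r} + Γ^r_{r m} Γ^m_{θ θ} - Γ^r_{θ m} Γ^m_{θ r}
  = ((r^4 - 4*r^2 - 1)/(r^2 - 1)^2) - (0) + (-2*r^2*(r^2 + 1)/(r^2 - 1)^2) - (-(r^2 + 1)^2/(r^2 - 1)^2) = -4*r^2/(r^2 - 1)^2
R^θ_{θ θ θ} = 0 (a repeated index in an antisymmetric pair)
R_{θθ} = R^r_{θ r θ} + R^θ_{θ θ θ} = (-4*r^2/(r^2 - 1)^2) + (0) = -4*r^2/(r^2 - 1)^2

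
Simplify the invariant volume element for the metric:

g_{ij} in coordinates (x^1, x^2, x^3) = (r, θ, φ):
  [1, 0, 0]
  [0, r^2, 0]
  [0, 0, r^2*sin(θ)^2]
det(g) = r^4*sin(θ)^2
√|det(g)| = r^2*sin(θ) (taking 0 < θ < π so that |sin(θ)| = sin(θ))
Volume element: dV = r^2*sin(θ) dr dθ dφ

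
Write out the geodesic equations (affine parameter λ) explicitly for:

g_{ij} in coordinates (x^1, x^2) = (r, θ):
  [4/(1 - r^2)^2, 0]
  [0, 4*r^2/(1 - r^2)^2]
Geodesic equation: d^2x^k/dλ^2 + Γ^k_{ij} (dx^i/dλ)(dx^j/dλ) = 0.
Non-zero Christoffel symbols:
Γ^r_{r r} = 2*r/(1 - r^2)
Γ^r_{θ θ} = (r^3 + r)/(r^2 - 1)
Γ^θ_{r θ} = (-r^2 - 1)/(r^3 - r)
Substituting (the symmetric pair Γ^k_{ij}, Γ^k_{ji} combines into a factor 2):
d^2r/dλ^2 + (2*r/(1 - r^2)) (dr/dλ)^2 + ((r^3 + r)/(r^2 - 1)) (dθ/dλ)^2 = 0
d^2θ/dλ^2 + ((-2*r^2 - 2)/(r^3 - r)) (dr/dλ)(dθ/dλ) = 0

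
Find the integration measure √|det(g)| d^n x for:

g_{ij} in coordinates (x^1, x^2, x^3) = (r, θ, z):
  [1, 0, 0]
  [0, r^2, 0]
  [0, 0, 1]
det(g) = r^2
√|det(g)| = r
Volume element: dV = r dr dθ dz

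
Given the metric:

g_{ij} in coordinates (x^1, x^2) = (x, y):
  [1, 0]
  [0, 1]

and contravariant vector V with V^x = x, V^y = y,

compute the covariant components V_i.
V_i = g_{ij} V^j:
V_x = (1)(x) + (0)(y) = x
V_y = (0)(x) + (1)(y) = y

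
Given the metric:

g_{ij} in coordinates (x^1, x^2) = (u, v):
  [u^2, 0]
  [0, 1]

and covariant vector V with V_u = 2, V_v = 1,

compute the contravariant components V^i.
Inverse metric (diagonal): g^{uu} = 1/u^2, g^{vv} = 1
V^i = g^{ij} V_j:
V^u = (1/u^2)(2) + (0)(1) = 2/u^2
V^v = (0)(2) + (1)(1) = 1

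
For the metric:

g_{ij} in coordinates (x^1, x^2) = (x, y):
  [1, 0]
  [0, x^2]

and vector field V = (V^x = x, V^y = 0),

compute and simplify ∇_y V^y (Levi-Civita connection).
Non-zero Christoffel symbols:
Γ^x_{y y} = -x
Γ^y_{x y} = 1/x
∇_y V^y = ∂_y V^y + Γ^y_{y j} V^j
  = (0) + (1/x)(x) + (0)(0)
  = 1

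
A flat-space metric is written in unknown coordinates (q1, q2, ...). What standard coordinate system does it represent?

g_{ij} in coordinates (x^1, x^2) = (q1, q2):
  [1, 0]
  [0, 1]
All components are constant and the metric is the identity, i.e. orthonormal rectilinear coordinates.
Cartesian (2D) coordinates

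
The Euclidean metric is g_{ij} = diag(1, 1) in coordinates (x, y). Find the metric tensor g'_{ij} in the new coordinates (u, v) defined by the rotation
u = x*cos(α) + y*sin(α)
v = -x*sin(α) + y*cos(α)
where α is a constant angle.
Invert the transformation: x = u*cos(α) - v*sin(α), y = u*sin(α) + v*cos(α)
g'_{ij} = (∂x^k/∂x'^i)(∂x^l/∂x'^j) g_{kl}; with g_{kl} = δ_{kl} this is Σ_k (∂x^k/∂x'^i)(∂x^k/∂x'^j).
Jacobian: ∂x/∂u = cos(α), ∂x/∂v = -sin(α), ∂y/∂u = sin(α), ∂y/∂v = cos(α)
g'_{uu} = (cos(α))(cos(α)) + (sin(α))(sin(α)) = 1
g'_{uv} = (cos(α))(-sin(α)) + (sin(α))(cos(α)) = 0
g'_{vv} = (-sin(α))(-sin(α)) + (cos(α))(cos(α)) = 1
g'_{ij} = diag(1, 1)
The Euclidean metric is invariant under rotations.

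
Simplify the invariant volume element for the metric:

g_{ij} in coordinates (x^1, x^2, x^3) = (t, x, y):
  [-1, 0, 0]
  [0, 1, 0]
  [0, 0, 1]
det(g) = -1
√|det(g)| = 1
Volume element: dV = 1 dt dx dy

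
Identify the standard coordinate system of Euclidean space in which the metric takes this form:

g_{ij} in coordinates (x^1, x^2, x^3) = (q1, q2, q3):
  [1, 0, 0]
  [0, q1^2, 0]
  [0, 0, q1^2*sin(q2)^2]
The line element ds^2 = dq1^2 + q1^2 dq2^2 + q1^2 sin(q2)^2 dq3^2 is dr^2 + r^2 dθ^2 + r^2 sin(θ)^2 dφ^2 with q1 = r, q2 = θ, q3 = φ.
spherical coordinates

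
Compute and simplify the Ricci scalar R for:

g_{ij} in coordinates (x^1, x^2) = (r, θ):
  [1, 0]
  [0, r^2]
Non-zero Christoffel symbols (Γ^k_{ij} = Γ^k_{ji}):
Γ^r_{θ θ} = -r
Γ^θ_{r θ} = 1/r
Ricci tensor (R_{ij} = R^k_{ikj}): R_{rr} = 0, R_{rθ} = 0, R_{θθ} = 0
Inverse metric: g^{rr} = 1, g^{θθ} = 1/r^2
R = g^{ij} R_{ij} = (1)(0) + (1/r^2)(0) = 0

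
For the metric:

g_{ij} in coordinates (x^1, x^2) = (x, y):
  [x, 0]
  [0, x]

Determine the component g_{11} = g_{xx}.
With x^1 = x, x^2 = y, g_{11} = g_{xx} is the row-1, column-1 entry of the matrix.
g_{11} = x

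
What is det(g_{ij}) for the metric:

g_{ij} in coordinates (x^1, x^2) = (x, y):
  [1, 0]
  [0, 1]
For a 2×2 metric: det(g) = g_{11}·g_{22} - g_{12}·g_{21}
= (1)·(1) - (0)·(0)
= 1 - 0
det(g) = 1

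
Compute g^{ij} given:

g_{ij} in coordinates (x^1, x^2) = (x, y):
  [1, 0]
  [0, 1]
The metric is diagonal, so g^{ij} is diagonal with entries 1/g_{ii}: diag(1, 1).
g^{ij}:
  [1, 0]
  [0, 1]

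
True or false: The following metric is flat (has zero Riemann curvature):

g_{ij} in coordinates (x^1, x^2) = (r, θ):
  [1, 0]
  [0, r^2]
Non-zero Christoffel symbols:
Γ^r_{θ θ} = -r
Γ^θ_{r θ} = 1/r
Ricci tensor: R_{rr} = 0, R_{rθ} = 0, R_{θθ} = 0
All R_{ij} vanish; in 2 dimensions the Riemann tensor is fully determined by the Ricci tensor, so R^i_{jkl} = 0: the metric is flat (curvilinear coordinates on flat space).
True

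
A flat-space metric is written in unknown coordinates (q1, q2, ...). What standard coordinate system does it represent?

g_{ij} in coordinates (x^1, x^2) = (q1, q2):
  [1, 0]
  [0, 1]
All components are constant and the metric is the identity, i.e. orthonormal rectilinear coordinates.
Cartesian (2D) coordinates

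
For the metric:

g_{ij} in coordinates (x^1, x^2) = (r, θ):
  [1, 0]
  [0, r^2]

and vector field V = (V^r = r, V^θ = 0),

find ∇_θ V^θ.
Non-zero Christoffel symbols:
Γ^r_{θ θ} = -r
Γ^θ_{r θ} = 1/r
∇_θ V^θ = ∂_θ V^θ + Γ^θ_{θ j} V^j
  = (0) + (1/r)(r) + (0)(0)
  = 1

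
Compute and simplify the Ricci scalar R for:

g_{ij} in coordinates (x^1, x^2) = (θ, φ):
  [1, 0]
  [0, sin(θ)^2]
Non-zero Christoffel symbols (Γ^k_{ij} = Γ^k_{ji}):
Γ^θ_{φ φ} = -sin(2*θ)/2
Γ^φ_{θ φ} = 1/tan(θ)
Ricci tensor (R_{ij} = R^k_{ikj}): R_{θθ} = 1, R_{θφ} = 0, R_{φφ} = sin(θ)^2
Inverse metric: g^{θθ} = 1, g^{φφ} = 1/sin(θ)^2
R = g^{ij} R_{ij} = (1)(1) + (1/sin(θ)^2)(sin(θ)^2) = 2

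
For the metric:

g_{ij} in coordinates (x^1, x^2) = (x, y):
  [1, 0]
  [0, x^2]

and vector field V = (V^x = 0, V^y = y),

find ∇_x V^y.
Non-zero Christoffel symbols:
Γ^x_{y y} = -x
Γ^y_{x y} = 1/x
∇_x V^y = ∂_x V^y + Γ^y_{x j} V^j
  = (0) + (0)(0) + (1/x)(y)
  = y/x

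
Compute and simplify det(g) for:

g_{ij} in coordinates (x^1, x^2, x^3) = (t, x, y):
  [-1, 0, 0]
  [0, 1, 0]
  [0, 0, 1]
Diagonal metric: det(g) = g_{11}·g_{22}·g_{33}
= (-1)·(1)·(1)
det(g) = -1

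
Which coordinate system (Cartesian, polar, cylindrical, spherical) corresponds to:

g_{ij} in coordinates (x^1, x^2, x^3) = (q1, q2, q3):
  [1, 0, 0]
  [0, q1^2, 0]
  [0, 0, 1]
The line element ds^2 = dq1^2 + q1^2 dq2^2 + dq3^2 is dr^2 + r^2 dθ^2 + dz^2 with q1 = r, q2 = θ, q3 = z.
cylindrical coordinates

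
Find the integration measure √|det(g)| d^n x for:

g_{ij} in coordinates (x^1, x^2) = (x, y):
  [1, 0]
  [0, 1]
det(g) = 1
√|det(g)| = 1
Volume element: dV = 1 dx dy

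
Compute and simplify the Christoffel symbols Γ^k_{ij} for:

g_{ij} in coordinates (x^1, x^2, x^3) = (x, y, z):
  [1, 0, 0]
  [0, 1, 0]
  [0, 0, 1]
Using Γ^k_{ij} = (1/2) g^{km} (∂_i g_{mj} + ∂_j g_{mi} - ∂_m g_{ij}); the metric is diagonal, so only the m = k term contributes.
Every metric component is constant, so all ∂_m g_{ij} = 0 and every Christoffel symbol vanishes.
All Christoffel symbols are zero.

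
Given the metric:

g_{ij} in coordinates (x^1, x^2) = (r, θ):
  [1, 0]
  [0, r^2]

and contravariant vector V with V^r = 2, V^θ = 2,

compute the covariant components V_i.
V_i = g_{ij} V^j:
V_r = (1)(2) + (0)(2) = 2
V_θ = (0)(2) + (r^2)(2) = 2*r^2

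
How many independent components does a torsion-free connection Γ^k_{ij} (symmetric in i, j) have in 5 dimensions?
Γ^k_{ij} has n choices for the upper index and n(n+1)/2 independent symmetric lower index pairs.
Total = 5 × 5×6/2 = 5 × 15 = 75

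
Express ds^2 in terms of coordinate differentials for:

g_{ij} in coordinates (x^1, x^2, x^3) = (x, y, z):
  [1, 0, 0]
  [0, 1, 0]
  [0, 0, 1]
ds^2 = g_{ij} dx^i dx^j; only the non-zero components contribute.
ds^2 = dx^2 + dy^2 + dz^2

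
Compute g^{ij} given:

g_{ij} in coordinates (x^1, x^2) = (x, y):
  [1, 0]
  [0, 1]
The metric is diagonal, so g^{ij} is diagonal with entries 1/g_{ii}: diag(1, 1).
g^{ij}:
  [1, 0]
  [0, 1]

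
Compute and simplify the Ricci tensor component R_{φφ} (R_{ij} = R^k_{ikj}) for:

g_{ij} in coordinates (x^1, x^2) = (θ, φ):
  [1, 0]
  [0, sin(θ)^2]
Non-zero Christoffel symbols (Γ^k_{ij} = Γ^k_{ji}):
Γ^θ_{φ φ} = -sin(2*θ)/2
Γ^φ_{θ φ} = 1/tan(θ)
R^θ_{φ θ φ} = ∂_θ Γ^θ_{φ φ} - ∂_φ Γ^θ_{φ θ} + Γ^θ_{θ m} Γ^m_{φ φ} - Γ^θ_{φ m} Γ^m_{φ θ}
  = (-cos(2*θ)) - (0) + (0) - (-cos(θ)^2) = sin(θ)^2
R^φ_{φ φ φ} = 0 (a repeated index in an antisymmetric pair)
R_{φφ} = R^θ_{φ θ φ} + R^φ_{φ φ φ} = (sin(θ)^2) + (0) = sin(θ)^2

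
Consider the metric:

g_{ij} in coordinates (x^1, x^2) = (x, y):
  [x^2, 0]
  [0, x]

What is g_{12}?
With x^1 = x, x^2 = y, g_{12} = g_{xy} is the row-1, column-2 entry of the matrix.
g_{12} = 0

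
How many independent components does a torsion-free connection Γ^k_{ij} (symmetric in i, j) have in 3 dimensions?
Γ^k_{ij} has n choices for the upper index and n(n+1)/2 independent symmetric lower index pairs.
Total = 3 × 3×4/2 = 3 × 6 = 18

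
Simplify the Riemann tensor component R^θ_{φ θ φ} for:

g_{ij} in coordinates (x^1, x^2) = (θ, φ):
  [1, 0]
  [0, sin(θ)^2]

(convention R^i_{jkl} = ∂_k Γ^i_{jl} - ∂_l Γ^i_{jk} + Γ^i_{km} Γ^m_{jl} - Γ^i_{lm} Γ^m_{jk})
Non-zero Christoffel symbols (Γ^k_{ij} = Γ^k_{ji}):
Γ^θ_{φ φ} = -sin(2*θ)/2
Γ^φ_{θ φ} = 1/tan(θ)
R^θ_{φ θ φ} = ∂_θ Γ^θ_{φ φ} - ∂_φ Γ^θ_{φ θ} + Γ^θ_{θ m} Γ^m_{φ φ} - Γ^θ_{φ m} Γ^m_{φ θ}
  = (-cos(2*θ)) - (0) + (0) - (-cos(θ)^2) = sin(θ)^2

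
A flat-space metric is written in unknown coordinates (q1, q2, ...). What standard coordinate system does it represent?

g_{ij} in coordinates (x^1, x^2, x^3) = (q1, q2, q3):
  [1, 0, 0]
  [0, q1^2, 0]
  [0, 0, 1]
The line element ds^2 = dq1^2 + q1^2 dq2^2 + dq3^2 is dr^2 + r^2 dθ^2 + dz^2 with q1 = r, q2 = θ, q3 = z.
cylindrical coordinates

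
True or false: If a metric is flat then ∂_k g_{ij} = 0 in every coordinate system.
Flatness means R^i_{jkl} = 0; the components can still vary, e.g. the flat plane in polar coordinates has g_{θθ} = r^2.
False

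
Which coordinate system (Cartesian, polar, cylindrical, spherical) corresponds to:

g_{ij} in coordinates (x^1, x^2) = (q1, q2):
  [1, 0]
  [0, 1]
All components are constant and the metric is the identity, i.e. orthonormal rectilinear coordinates.
Cartesian (2D) coordinates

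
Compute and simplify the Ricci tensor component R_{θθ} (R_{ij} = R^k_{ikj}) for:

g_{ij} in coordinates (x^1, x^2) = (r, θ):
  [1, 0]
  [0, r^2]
Non-zero Christoffel symbols (Γ^k_{ij} = Γ^k_{ji}):
Γ^r_{θ θ} = -r
Γ^θ_{r θ} = 1/r
R^r_{θ r θ} = ∂_r Γ^r_{θ θ} - ∂_θ Γ^r_{θ r} + Γ^r_{r m} Γ^m_{θ θ} - Γ^r_{θ m} Γ^m_{θ r}
  = (-1) - (0) + (0) - (-1) = 0
R^θ_{θ θ θ} = 0 (a repeated index in an antisymmetric pair)
R_{θθ} = R^r_{θ r θ} + R^θ_{θ θ θ} = (0) + (0) = 0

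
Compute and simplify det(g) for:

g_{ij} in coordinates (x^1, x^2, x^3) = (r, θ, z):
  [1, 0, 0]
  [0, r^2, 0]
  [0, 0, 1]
Diagonal metric: det(g) = g_{11}·g_{22}·g_{33}
= (1)·(r^2)·(1)
det(g) = r^2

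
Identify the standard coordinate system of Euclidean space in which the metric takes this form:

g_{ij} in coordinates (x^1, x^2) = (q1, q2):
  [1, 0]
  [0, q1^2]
The line element ds^2 = dq1^2 + q1^2 dq2^2 is dr^2 + r^2 dθ^2 with q1 = r, q2 = θ.
polar coordinates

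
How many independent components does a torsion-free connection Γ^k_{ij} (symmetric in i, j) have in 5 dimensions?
Γ^k_{ij} has n choices for the upper index and n(n+1)/2 independent symmetric lower index pairs.
Total = 5 × 5×6/2 = 5 × 15 = 75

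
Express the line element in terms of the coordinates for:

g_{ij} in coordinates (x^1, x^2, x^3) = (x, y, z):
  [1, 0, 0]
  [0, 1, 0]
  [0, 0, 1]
ds^2 = g_{ij} dx^i dx^j; only the non-zero components contribute.
ds^2 = dx^2 + dy^2 + dz^2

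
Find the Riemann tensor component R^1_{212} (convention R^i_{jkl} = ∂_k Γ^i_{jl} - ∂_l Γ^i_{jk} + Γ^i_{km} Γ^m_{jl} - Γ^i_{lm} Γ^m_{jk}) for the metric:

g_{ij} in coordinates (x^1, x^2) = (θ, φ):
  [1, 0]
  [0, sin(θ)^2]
Non-zero Christoffel symbols (Γ^k_{ij} = Γ^k_{ji}):
Γ^θ_{φ φ} = -sin(2*θ)/2
Γ^φ_{θ φ} = 1/tan(θ)
R^θ_{φ θ φ} = ∂_θ Γ^θ_{φ φ} - ∂_φ Γ^θ_{φ θ} + Γ^θ_{θ m} Γ^m_{φ φ} - Γ^θ_{φ m} Γ^m_{φ θ}
  = (-cos(2*θ)) - (0) + (0) - (-cos(θ)^2) = sin(θ)^2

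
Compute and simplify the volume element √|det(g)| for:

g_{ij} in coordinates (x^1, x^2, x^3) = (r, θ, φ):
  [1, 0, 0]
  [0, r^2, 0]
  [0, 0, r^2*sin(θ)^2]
det(g) = r^4*sin(θ)^2
√|det(g)| = r^2*sin(θ) (taking 0 < θ < π so that |sin(θ)| = sin(θ))
Volume element: dV = r^2*sin(θ) dr dθ dφ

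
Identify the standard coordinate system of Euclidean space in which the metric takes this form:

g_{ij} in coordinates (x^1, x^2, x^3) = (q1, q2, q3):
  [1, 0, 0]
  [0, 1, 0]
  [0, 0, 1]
All components are constant and the metric is the identity, i.e. orthonormal rectilinear coordinates.
Cartesian (3D) coordinates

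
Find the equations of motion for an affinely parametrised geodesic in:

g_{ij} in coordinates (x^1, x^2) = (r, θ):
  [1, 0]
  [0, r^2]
Geodesic equation: d^2x^k/dλ^2 + Γ^k_{ij} (dx^i/dλ)(dx^j/dλ) = 0.
Non-zero Christoffel symbols:
Γ^r_{θ θ} = -r
Γ^θ_{r θ} = 1/r
Substituting (the symmetric pair Γ^k_{ij}, Γ^k_{ji} combines into a factor 2):
d^2r/dλ^2 - r (dθ/dλ)^2 = 0
d^2θ/dλ^2 + (2/r) (dr/dλ)(dθ/dλ) = 0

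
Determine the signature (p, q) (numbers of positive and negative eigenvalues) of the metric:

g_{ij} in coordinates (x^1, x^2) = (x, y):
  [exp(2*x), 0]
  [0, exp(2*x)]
The metric is diagonal, so its eigenvalues are the diagonal entries: exp(2*x), exp(2*x) (at a generic point, where coordinate-dependent entries are positive).
2 positive, 0 negative.
(2, 0) - Riemannian (positive definite)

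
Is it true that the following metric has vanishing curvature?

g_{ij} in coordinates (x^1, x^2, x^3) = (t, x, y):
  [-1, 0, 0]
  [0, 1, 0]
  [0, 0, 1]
All metric components are constant, so every Christoffel symbol vanishes and R^i_{jkl} = 0.
Yes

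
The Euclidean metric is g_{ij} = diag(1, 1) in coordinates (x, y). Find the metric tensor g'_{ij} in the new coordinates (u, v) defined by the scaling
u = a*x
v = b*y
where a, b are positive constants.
Invert the transformation: x = u/a, y = v/b
g'_{ij} = (∂x^k/∂x'^i)(∂x^l/∂x'^j) g_{kl}; with g_{kl} = δ_{kl} this is Σ_k (∂x^k/∂x'^i)(∂x^k/∂x'^j).
Jacobian: ∂x/∂u = 1/a, ∂x/∂v = 0, ∂y/∂u = 0, ∂y/∂v = 1/b
g'_{uu} = (1/a)(1/a) + (0)(0) = 1/a^2
g'_{uv} = (1/a)(0) + (0)(1/b) = 0
g'_{vv} = (0)(0) + (1/b)(1/b) = 1/b^2
g'_{ij} = diag(1/a^2, 1/b^2)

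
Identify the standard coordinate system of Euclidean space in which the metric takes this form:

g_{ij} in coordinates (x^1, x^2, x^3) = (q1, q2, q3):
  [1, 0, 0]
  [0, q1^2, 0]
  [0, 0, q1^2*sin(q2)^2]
The line element ds^2 = dq1^2 + q1^2 dq2^2 + q1^2 sin(q2)^2 dq3^2 is dr^2 + r^2 dθ^2 + r^2 sin(θ)^2 dφ^2 with q1 = r, q2 = θ, q3 = φ.
spherical coordinates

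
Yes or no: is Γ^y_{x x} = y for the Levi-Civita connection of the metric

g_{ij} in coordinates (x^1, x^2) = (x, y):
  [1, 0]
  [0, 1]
Γ^y_{x x} = (1/2) g^{yy} (∂_x g_{yx} + ∂_x g_{yx} - ∂_y g_{xx}) = (1/2)(1)((0) + (0) - (0)) = 0
This differs from the proposed value y.
No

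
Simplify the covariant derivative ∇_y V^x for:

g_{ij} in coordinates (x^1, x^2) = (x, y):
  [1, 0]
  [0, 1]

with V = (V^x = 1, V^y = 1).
All Christoffel symbols are zero.
∇_y V^x = ∂_y V^x + Γ^x_{y j} V^j
  = (0) + (0)(1) + (0)(1)
  = 0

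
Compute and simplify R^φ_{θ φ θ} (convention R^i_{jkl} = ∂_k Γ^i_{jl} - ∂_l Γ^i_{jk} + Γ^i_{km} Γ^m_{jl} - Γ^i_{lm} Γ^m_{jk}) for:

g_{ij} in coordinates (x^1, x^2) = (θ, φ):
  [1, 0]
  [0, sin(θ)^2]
Non-zero Christoffel symbols (Γ^k_{ij} = Γ^k_{ji}):
Γ^θ_{φ φ} = -sin(2*θ)/2
Γ^φ_{θ φ} = 1/tan(θ)
R^φ_{θ φ θ} = ∂_φ Γ^φ_{θ θ} - ∂_θ Γ^φ_{θ φ} + Γ^φ_{φ m} Γ^m_{θ θ} - Γ^φ_{θ m} Γ^m_{θ φ}
  = (0) - (-1/sin(θ)^2) + (0) - (1/tan(θ)^2) = 1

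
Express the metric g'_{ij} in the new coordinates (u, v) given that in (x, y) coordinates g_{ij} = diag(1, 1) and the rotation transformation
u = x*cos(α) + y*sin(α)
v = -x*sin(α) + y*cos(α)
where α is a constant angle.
Invert the transformation: x = u*cos(α) - v*sin(α), y = u*sin(α) + v*cos(α)
g'_{ij} = (∂x^k/∂x'^i)(∂x^l/∂x'^j) g_{kl}; with g_{kl} = δ_{kl} this is Σ_k (∂x^k/∂x'^i)(∂x^k/∂x'^j).
Jacobian: ∂x/∂u = cos(α), ∂x/∂v = -sin(α), ∂y/∂u = sin(α), ∂y/∂v = cos(α)
g'_{uu} = (cos(α))(cos(α)) + (sin(α))(sin(α)) = 1
g'_{uv} = (cos(α))(-sin(α)) + (sin(α))(cos(α)) = 0
g'_{vv} = (-sin(α))(-sin(α)) + (cos(α))(cos(α)) = 1
g'_{ij} = diag(1, 1)
The Euclidean metric is invariant under rotations.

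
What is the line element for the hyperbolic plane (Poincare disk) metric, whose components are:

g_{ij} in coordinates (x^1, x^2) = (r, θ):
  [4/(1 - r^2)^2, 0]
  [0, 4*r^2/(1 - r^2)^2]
ds^2 = g_{ij} dx^i dx^j; only the non-zero components contribute.
ds^2 = (4/(1 - r^2)^2) dr^2 + (4*r^2/(1 - r^2)^2) dθ^2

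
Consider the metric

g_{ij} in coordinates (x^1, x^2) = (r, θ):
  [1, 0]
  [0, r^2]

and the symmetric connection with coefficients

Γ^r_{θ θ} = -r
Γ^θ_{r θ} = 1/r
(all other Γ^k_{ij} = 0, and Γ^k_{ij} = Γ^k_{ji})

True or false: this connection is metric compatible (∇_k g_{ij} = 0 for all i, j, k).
Using ∇_k g_{ij} = ∂_k g_{ij} - Γ^m_{ki} g_{mj} - Γ^m_{kj} g_{im}:
e.g. ∇_r g_{θθ} = (2*r) - (r) - (r) = 0
Every component ∇_k g_{ij} vanishes: the connection is metric compatible.
True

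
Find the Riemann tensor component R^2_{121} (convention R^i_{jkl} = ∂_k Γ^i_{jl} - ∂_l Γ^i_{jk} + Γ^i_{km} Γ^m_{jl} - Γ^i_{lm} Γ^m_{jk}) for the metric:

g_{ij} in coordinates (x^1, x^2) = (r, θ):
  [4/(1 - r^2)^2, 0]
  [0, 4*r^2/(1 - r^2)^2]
Non-zero Christoffel symbols (Γ^k_{ij} = Γ^k_{ji}):
Γ^r_{r r} = 2*r/(1 - r^2)
Γ^r_{θ θ} = (r^3 + r)/(r^2 - 1)
Γ^θ_{r θ} = (-r^2 - 1)/(r^3 - r)
R^θ_{r θ r} = ∂_θ Γ^θ_{r r} - ∂_r Γ^θ_{r θ} + Γ^θ_{θ m} Γ^m_{r r} - Γ^θ_{r m} Γ^m_{r θ}
  = (0) - ((r^4 + 4*r^2 - 1)/(r^3 - r)^2) + (2*(r^2 + 1)/(r^2 - 1)^2) - ((r^2 + 1)^2/(r^3 - r)^2) = -4/(r^2 - 1)^2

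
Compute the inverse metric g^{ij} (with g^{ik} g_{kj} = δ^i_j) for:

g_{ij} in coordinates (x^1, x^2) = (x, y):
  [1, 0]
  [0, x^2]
The metric is diagonal, so g^{ij} is diagonal with entries 1/g_{ii}: diag(1, 1/(x^2)).
g^{ij}:
  [1, 0]
  [0, 1/x^2]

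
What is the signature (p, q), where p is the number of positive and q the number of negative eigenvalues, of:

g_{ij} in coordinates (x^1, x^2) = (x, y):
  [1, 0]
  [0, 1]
The metric is diagonal, so its eigenvalues are the diagonal entries: 1, 1 (at a generic point, where coordinate-dependent entries are positive).
2 positive, 0 negative.
(2, 0) - Riemannian (positive definite)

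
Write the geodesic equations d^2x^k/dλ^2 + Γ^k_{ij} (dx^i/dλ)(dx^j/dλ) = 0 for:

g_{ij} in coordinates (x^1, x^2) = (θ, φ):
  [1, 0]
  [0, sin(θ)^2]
Geodesic equation: d^2x^k/dλ^2 + Γ^k_{ij} (dx^i/dλ)(dx^j/dλ) = 0.
Non-zero Christoffel symbols:
Γ^θ_{φ φ} = -sin(2*θ)/2
Γ^φ_{θ φ} = 1/tan(θ)
Substituting (the symmetric pair Γ^k_{ij}, Γ^k_{ji} combines into a factor 2):
d^2θ/dλ^2 - (sin(2*θ)/2) (dφ/dλ)^2 = 0
d^2φ/dλ^2 + (2/tan(θ)) (dθ/dλ)(dφ/dλ) = 0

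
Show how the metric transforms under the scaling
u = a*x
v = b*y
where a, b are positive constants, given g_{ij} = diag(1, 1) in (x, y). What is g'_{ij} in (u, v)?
Invert the transformation: x = u/a, y = v/b
g'_{ij} = (∂x^k/∂x'^i)(∂x^l/∂x'^j) g_{kl}; with g_{kl} = δ_{kl} this is Σ_k (∂x^k/∂x'^i)(∂x^k/∂x'^j).
Jacobian: ∂x/∂u = 1/a, ∂x/∂v = 0, ∂y/∂u = 0, ∂y/∂v = 1/b
g'_{uu} = (1/a)(1/a) + (0)(0) = 1/a^2
g'_{uv} = (1/a)(0) + (0)(1/b) = 0
g'_{vv} = (0)(0) + (1/b)(1/b) = 1/b^2
g'_{ij} = diag(1/a^2, 1/b^2)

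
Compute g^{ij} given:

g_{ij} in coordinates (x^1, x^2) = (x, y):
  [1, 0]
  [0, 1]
The metric is diagonal, so g^{ij} is diagonal with entries 1/g_{ii}: diag(1, 1).
g^{ij}:
  [1, 0]
  [0, 1]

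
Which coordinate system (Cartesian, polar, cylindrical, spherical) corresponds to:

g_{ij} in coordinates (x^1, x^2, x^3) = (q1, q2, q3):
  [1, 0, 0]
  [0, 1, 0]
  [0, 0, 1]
All components are constant and the metric is the identity, i.e. orthonormal rectilinear coordinates.
Cartesian (3D) coordinates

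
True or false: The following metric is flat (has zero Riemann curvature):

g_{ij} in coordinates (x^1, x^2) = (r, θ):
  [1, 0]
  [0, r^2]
Non-zero Christoffel symbols:
Γ^r_{θ θ} = -r
Γ^θ_{r θ} = 1/r
Ricci tensor: R_{rr} = 0, R_{rθ} = 0, R_{θθ} = 0
All R_{ij} vanish; in 2 dimensions the Riemann tensor is fully determined by the Ricci tensor, so R^i_{jkl} = 0: the metric is flat (curvilinear coordinates on flat space).
True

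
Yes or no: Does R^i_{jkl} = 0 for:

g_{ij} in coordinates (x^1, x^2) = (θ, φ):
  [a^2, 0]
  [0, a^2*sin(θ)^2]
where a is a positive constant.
Non-zero Christoffel symbols:
Γ^θ_{φ φ} = -sin(2*θ)/2
Γ^φ_{θ φ} = 1/tan(θ)
Ricci tensor: R_{θθ} = 1, R_{θφ} = 0, R_{φφ} = sin(θ)^2
The Ricci tensor is non-zero, so the Riemann tensor is non-zero: not flat.
No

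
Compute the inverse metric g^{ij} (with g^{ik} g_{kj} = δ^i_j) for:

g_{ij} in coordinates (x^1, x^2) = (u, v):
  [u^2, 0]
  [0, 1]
The metric is diagonal, so g^{ij} is diagonal with entries 1/g_{ii}: diag(1/(u^2), 1).
g^{ij}:
  [1/u^2, 0]
  [0, 1]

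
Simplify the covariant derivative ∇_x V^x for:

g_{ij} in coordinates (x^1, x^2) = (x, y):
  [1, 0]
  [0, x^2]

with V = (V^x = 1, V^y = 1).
Non-zero Christoffel symbols:
Γ^x_{y y} = -x
Γ^y_{x y} = 1/x
∇_x V^x = ∂_x V^x + Γ^x_{x j} V^j
  = (0) + (0)(1) + (0)(1)
  = 0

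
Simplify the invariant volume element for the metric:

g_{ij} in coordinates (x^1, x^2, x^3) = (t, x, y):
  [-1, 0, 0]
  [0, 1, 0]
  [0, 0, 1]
det(g) = -1
√|det(g)| = 1
Volume element: dV = 1 dt dx dy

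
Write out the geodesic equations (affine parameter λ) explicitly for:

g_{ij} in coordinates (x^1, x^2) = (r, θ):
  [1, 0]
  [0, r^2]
Geodesic equation: d^2x^k/dλ^2 + Γ^k_{ij} (dx^i/dλ)(dx^j/dλ) = 0.
Non-zero Christoffel symbols:
Γ^r_{θ θ} = -r
Γ^θ_{r θ} = 1/r
Substituting (the symmetric pair Γ^k_{ij}, Γ^k_{ji} combines into a factor 2):
d^2r/dλ^2 - r (dθ/dλ)^2 = 0
d^2θ/dλ^2 + (2/r) (dr/dλ)(dθ/dλ) = 0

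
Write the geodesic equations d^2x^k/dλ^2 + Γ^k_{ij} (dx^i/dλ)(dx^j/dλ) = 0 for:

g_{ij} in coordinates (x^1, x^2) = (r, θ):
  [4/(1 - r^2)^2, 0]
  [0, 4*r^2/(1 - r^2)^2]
Geodesic equation: d^2x^k/dλ^2 + Γ^k_{ij} (dx^i/dλ)(dx^j/dλ) = 0.
Non-zero Christoffel symbols:
Γ^r_{r r} = 2*r/(1 - r^2)
Γ^r_{θ θ} = (r^3 + r)/(r^2 - 1)
Γ^θ_{r θ} = (-r^2 - 1)/(r^3 - r)
Substituting (the symmetric pair Γ^k_{ij}, Γ^k_{ji} combines into a factor 2):
d^2r/dλ^2 + (2*r/(1 - r^2)) (dr/dλ)^2 + ((r^3 + r)/(r^2 - 1)) (dθ/dλ)^2 = 0
d^2θ/dλ^2 + ((-2*r^2 - 2)/(r^3 - r)) (dr/dλ)(dθ/dλ) = 0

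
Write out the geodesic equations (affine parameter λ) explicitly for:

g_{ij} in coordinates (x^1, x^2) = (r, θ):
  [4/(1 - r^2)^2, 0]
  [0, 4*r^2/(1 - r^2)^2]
Geodesic equation: d^2x^k/dλ^2 + Γ^k_{ij} (dx^i/dλ)(dx^j/dλ) = 0.
Non-zero Christoffel symbols:
Γ^r_{r r} = 2*r/(1 - r^2)
Γ^r_{θ θ} = (r^3 + r)/(r^2 - 1)
Γ^θ_{r θ} = (-r^2 - 1)/(r^3 - r)
Substituting (the symmetric pair Γ^k_{ij}, Γ^k_{ji} combines into a factor 2):
d^2r/dλ^2 + (2*r/(1 - r^2)) (dr/dλ)^2 + ((r^3 + r)/(r^2 - 1)) (dθ/dλ)^2 = 0
d^2θ/dλ^2 + ((-2*r^2 - 2)/(r^3 - r)) (dr/dλ)(dθ/dλ) = 0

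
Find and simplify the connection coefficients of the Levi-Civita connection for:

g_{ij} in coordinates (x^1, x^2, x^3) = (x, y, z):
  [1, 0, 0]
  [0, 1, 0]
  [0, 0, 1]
Using Γ^k_{ij} = (1/2) g^{km} (∂_i g_{mj} + ∂_j g_{mi} - ∂_m g_{ij}); the metric is diagonal, so only the m = k term contributes.
Every metric component is constant, so all ∂_m g_{ij} = 0 and every Christoffel symbol vanishes.
All Christoffel symbols are zero.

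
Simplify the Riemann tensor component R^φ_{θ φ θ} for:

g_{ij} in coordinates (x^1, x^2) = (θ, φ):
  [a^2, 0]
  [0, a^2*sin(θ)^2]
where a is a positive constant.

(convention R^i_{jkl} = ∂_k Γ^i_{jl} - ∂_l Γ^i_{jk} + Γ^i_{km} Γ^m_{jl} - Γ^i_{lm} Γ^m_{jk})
Non-zero Christoffel symbols (Γ^k_{ij} = Γ^k_{ji}):
Γ^θ_{φ φ} = -sin(2*θ)/2
Γ^φ_{θ φ} = 1/tan(θ)
R^φ_{θ φ θ} = ∂_φ Γ^φ_{θ θ} - ∂_θ Γ^φ_{θ φ} + Γ^φ_{φ m} Γ^m_{θ θ} - Γ^φ_{θ m} Γ^m_{θ φ}
  = (0) - (-1/sin(θ)^2) + (0) - (1/tan(θ)^2) = 1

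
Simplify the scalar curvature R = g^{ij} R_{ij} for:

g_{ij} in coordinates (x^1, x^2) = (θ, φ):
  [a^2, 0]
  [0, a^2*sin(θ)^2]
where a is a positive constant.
Non-zero Christoffel symbols (Γ^k_{ij} = Γ^k_{ji}):
Γ^θ_{φ φ} = -sin(2*θ)/2
Γ^φ_{θ φ} = 1/tan(θ)
Ricci tensor (R_{ij} = R^k_{ikj}): R_{θθ} = 1, R_{θφ} = 0, R_{φφ} = sin(θ)^2
Inverse metric: g^{θθ} = 1/a^2, g^{φφ} = 1/(a^2*sin(θ)^2)
R = g^{ij} R_{ij} = (1/a^2)(1) + (1/(a^2*sin(θ)^2))(sin(θ)^2) = 2/a^2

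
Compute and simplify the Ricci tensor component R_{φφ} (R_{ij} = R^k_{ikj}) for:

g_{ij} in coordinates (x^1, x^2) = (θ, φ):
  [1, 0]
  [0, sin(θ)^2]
Non-zero Christoffel symbols (Γ^k_{ij} = Γ^k_{ji}):
Γ^θ_{φ φ} = -sin(2*θ)/2
Γ^φ_{θ φ} = 1/tan(θ)
R^θ_{φ θ φ} = ∂_θ Γ^θ_{φ φ} - ∂_φ Γ^θ_{φ θ} + Γ^θ_{θ m} Γ^m_{φ φ} - Γ^θ_{φ m} Γ^m_{φ θ}
  = (-cos(2*θ)) - (0) + (0) - (-cos(θ)^2) = sin(θ)^2
R^φ_{φ φ φ} = 0 (a repeated index in an antisymmetric pair)
R_{φφ} = R^θ_{φ θ φ} + R^φ_{φ φ φ} = (sin(θ)^2) + (0) = sin(θ)^2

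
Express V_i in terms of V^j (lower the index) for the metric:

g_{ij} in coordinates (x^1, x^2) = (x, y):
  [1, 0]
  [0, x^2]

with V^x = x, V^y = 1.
V_i = g_{ij} V^j:
V_x = (1)(x) + (0)(1) = x
V_y = (0)(x) + (x^2)(1) = x^2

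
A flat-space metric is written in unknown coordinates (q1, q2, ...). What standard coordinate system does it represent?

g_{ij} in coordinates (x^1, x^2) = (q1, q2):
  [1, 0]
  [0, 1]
All components are constant and the metric is the identity, i.e. orthonormal rectilinear coordinates.
Cartesian (2D) coordinates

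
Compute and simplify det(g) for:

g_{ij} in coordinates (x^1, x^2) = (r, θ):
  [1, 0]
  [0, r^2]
For a 2×2 metric: det(g) = g_{11}·g_{22} - g_{12}·g_{21}
= (1)·(r^2) - (0)·(0)
= r^2 - 0
det(g) = r^2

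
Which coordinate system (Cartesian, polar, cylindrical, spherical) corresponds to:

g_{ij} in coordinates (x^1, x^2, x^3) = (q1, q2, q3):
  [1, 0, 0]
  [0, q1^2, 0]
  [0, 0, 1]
The line element ds^2 = dq1^2 + q1^2 dq2^2 + dq3^2 is dr^2 + r^2 dθ^2 + dz^2 with q1 = r, q2 = θ, q3 = z.
cylindrical coordinates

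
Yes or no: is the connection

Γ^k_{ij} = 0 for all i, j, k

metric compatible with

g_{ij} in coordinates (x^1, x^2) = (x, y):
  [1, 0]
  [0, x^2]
Using ∇_k g_{ij} = ∂_k g_{ij} - Γ^m_{ki} g_{mj} - Γ^m_{kj} g_{im}:
∇_x g_{yy} = (2*x) - (0) - (0) = 2*x ≠ 0
So the connection is not metric compatible (it is not the Levi-Civita connection).
No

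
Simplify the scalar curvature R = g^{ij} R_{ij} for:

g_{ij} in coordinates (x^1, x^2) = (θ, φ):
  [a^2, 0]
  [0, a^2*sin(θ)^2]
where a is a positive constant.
Non-zero Christoffel symbols (Γ^k_{ij} = Γ^k_{ji}):
Γ^θ_{φ φ} = -sin(2*θ)/2
Γ^φ_{θ φ} = 1/tan(θ)
Ricci tensor (R_{ij} = R^k_{ikj}): R_{θθ} = 1, R_{θφ} = 0, R_{φφ} = sin(θ)^2
Inverse metric: g^{θθ} = 1/a^2, g^{φφ} = 1/(a^2*sin(θ)^2)
R = g^{ij} R_{ij} = (1/a^2)(1) + (1/(a^2*sin(θ)^2))(sin(θ)^2) = 2/a^2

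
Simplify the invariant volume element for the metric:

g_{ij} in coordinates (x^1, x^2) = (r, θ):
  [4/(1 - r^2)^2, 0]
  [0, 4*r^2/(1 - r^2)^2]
det(g) = 16*r^2/(1 - r^2)^4
√|det(g)| = 4*r/(r^2 - 1)^2
Volume element: dV = 4*r/(r^2 - 1)^2 dr dθ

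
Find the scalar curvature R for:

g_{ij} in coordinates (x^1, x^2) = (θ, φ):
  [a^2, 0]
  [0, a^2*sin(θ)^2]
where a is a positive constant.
Non-zero Christoffel symbols (Γ^k_{ij} = Γ^k_{ji}):
Γ^θ_{φ φ} = -sin(2*θ)/2
Γ^φ_{θ φ} = 1/tan(θ)
Ricci tensor (R_{ij} = R^k_{ikj}): R_{θθ} = 1, R_{θφ} = 0, R_{φφ} = sin(θ)^2
Inverse metric: g^{θθ} = 1/a^2, g^{φφ} = 1/(a^2*sin(θ)^2)
R = g^{ij} R_{ij} = (1/a^2)(1) + (1/(a^2*sin(θ)^2))(sin(θ)^2) = 2/a^2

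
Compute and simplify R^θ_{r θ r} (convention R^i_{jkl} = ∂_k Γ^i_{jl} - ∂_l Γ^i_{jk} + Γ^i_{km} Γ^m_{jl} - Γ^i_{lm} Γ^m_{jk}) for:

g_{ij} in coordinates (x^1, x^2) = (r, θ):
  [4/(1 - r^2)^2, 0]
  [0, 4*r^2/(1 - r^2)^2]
Non-zero Christoffel symbols (Γ^k_{ij} = Γ^k_{ji}):
Γ^r_{r r} = 2*r/(1 - r^2)
Γ^r_{θ θ} = (r^3 + r)/(r^2 - 1)
Γ^θ_{r θ} = (-r^2 - 1)/(r^3 - r)
R^θ_{r θ r} = ∂_θ Γ^θ_{r r} - ∂_r Γ^θ_{r θ} + Γ^θ_{θ m} Γ^m_{r r} - Γ^θ_{r m} Γ^m_{r θ}
  = (0) - ((r^4 + 4*r^2 - 1)/(r^3 - r)^2) + (2*(r^2 + 1)/(r^2 - 1)^2) - ((r^2 + 1)^2/(r^3 - r)^2) = -4/(r^2 - 1)^2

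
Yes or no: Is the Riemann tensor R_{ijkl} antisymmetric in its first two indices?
R_{ijkl} = -R_{jikl} (follows from metric compatibility).
Yes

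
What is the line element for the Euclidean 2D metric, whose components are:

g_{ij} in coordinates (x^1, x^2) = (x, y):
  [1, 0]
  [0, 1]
ds^2 = g_{ij} dx^i dx^j; only the non-zero components contribute.
ds^2 = dx^2 + dy^2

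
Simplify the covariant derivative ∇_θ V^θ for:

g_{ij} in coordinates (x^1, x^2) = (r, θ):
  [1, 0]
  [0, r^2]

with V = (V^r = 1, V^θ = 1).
Non-zero Christoffel symbols:
Γ^r_{θ θ} = -r
Γ^θ_{r θ} = 1/r
∇_θ V^θ = ∂_θ V^θ + Γ^θ_{θ j} V^j
  = (0) + (1/r)(1) + (0)(1)
  = 1/r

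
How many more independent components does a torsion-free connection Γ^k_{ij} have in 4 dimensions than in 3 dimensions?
Independent components in n dimensions: n × n(n+1)/2 = n^2(n+1)/2.
4D: 4 × 10 = 40
3D: 3 × 6 = 18
Difference = 40 - 18 = 22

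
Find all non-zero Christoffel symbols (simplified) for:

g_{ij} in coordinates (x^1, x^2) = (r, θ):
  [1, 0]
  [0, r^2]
Using Γ^k_{ij} = (1/2) g^{km} (∂_i g_{mj} + ∂_j g_{mi} - ∂_m g_{ij}); the metric is diagonal, so only the m = k term contributes.
Non-zero symbols (using the symmetry Γ^k_{ij} = Γ^k_{ji}):
Γ^r_{θ θ} = (1/2) g^{rr} (∂_θ g_{rθ} + ∂_θ g_{rθ} - ∂_r g_{θθ}) = (1/2)(1)((0) + (0) - (2*r)) = -r
Γ^θ_{r θ} = (1/2) g^{θθ} (∂_r g_{θθ} + ∂_θ g_{θr} - ∂_θ g_{rθ}) = (1/2)(1/r^2)((2*r) + (0) - (0)) = 1/r
All other Christoffel symbols are zero.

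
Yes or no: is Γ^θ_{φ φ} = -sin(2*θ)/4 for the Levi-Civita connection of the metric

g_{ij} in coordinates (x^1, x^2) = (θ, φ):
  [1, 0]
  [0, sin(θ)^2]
Γ^θ_{φ φ} = (1/2) g^{θθ} (∂_φ g_{θφ} + ∂_φ g_{θφ} - ∂_θ g_{φφ}) = (1/2)(1)((0) + (0) - (sin(2*θ))) = -sin(2*θ)/2
This differs from the proposed value -sin(2*θ)/4.
No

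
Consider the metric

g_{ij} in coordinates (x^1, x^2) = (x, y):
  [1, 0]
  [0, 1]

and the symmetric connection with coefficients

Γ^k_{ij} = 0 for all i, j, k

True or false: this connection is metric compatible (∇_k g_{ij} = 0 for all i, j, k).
Using ∇_k g_{ij} = ∂_k g_{ij} - Γ^m_{ki} g_{mj} - Γ^m_{kj} g_{im}:
e.g. ∇_y g_{yy} = (0) - (0) - (0) = 0
Every component ∇_k g_{ij} vanishes: the connection is metric compatible.
True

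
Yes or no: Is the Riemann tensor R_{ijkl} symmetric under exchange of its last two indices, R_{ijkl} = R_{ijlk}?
It is antisymmetric in the last pair: R_{ijkl} = -R_{ijlk}.
No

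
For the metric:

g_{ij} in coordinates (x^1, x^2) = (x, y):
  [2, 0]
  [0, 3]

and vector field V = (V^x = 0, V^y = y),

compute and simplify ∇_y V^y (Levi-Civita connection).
All Christoffel symbols are zero.
∇_y V^y = ∂_y V^y + Γ^y_{y j} V^j
  = (1) + (0)(0) + (0)(y)
  = 1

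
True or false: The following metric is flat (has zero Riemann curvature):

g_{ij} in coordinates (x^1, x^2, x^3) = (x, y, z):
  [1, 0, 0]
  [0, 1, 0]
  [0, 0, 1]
All metric components are constant, so every Christoffel symbol vanishes and R^i_{jkl} = 0.
True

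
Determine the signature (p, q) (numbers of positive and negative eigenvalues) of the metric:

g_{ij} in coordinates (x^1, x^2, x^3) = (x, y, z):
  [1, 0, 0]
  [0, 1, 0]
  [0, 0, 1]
The metric is diagonal, so its eigenvalues are the diagonal entries: 1, 1, 1 (at a generic point, where coordinate-dependent entries are positive).
3 positive, 0 negative.
(3, 0) - Riemannian (positive definite)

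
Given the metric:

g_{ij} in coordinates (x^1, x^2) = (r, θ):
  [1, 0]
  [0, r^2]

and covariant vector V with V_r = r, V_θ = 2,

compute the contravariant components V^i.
Inverse metric (diagonal): g^{rr} = 1, g^{θθ} = 1/r^2
V^i = g^{ij} V_j:
V^r = (1)(r) + (0)(2) = r
V^θ = (0)(r) + (1/r^2)(2) = 2/r^2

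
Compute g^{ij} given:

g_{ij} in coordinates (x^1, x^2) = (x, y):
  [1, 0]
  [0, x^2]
The metric is diagonal, so g^{ij} is diagonal with entries 1/g_{ii}: diag(1, 1/(x^2)).
g^{ij}:
  [1, 0]
  [0, 1/x^2]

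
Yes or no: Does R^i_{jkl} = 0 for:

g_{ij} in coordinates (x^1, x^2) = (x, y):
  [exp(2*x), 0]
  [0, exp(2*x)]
Non-zero Christoffel symbols:
Γ^x_{x x} = 1
Γ^x_{y y} = -1
Γ^y_{x y} = 1
Ricci tensor: R_{xx} = 0, R_{xy} = 0, R_{yy} = 0
All R_{ij} vanish; in 2 dimensions the Riemann tensor is fully determined by the Ricci tensor, so R^i_{jkl} = 0: the metric is flat (curvilinear coordinates on flat space).
Yes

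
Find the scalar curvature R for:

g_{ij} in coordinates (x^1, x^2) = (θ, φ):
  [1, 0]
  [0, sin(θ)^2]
Non-zero Christoffel symbols (Γ^k_{ij} = Γ^k_{ji}):
Γ^θ_{φ φ} = -sin(2*θ)/2
Γ^φ_{θ φ} = 1/tan(θ)
Ricci tensor (R_{ij} = R^k_{ikj}): R_{θθ} = 1, R_{θφ} = 0, R_{φφ} = sin(θ)^2
Inverse metric: g^{θθ} = 1, g^{φφ} = 1/sin(θ)^2
R = g^{ij} R_{ij} = (1)(1) + (1/sin(θ)^2)(sin(θ)^2) = 2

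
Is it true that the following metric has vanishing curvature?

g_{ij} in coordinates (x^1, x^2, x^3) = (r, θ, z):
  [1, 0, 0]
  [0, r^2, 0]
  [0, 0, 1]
Non-zero Christoffel symbols:
Γ^r_{θ θ} = -r
Γ^θ_{r θ} = 1/r
Ricci tensor: R_{rr} = 0, R_{rθ} = 0, R_{rz} = 0, R_{θθ} = 0, R_{θz} = 0, R_{zz} = 0
All R_{ij} vanish; in 3 dimensions the Riemann tensor is fully determined by the Ricci tensor, so R^i_{jkl} = 0: the metric is flat (curvilinear coordinates on flat space).
Yes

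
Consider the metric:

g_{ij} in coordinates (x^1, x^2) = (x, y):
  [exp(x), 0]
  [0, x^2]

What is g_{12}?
With x^1 = x, x^2 = y, g_{12} = g_{xy} is the row-1, column-2 entry of the matrix.
g_{12} = 0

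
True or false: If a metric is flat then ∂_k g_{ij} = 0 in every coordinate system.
Flatness means R^i_{jkl} = 0; the components can still vary, e.g. the flat plane in polar coordinates has g_{θθ} = r^2.
False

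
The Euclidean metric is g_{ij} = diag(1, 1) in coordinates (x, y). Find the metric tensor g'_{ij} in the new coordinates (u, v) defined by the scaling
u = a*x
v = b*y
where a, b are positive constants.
Invert the transformation: x = u/a, y = v/b
g'_{ij} = (∂x^k/∂x'^i)(∂x^l/∂x'^j) g_{kl}; with g_{kl} = δ_{kl} this is Σ_k (∂x^k/∂x'^i)(∂x^k/∂x'^j).
Jacobian: ∂x/∂u = 1/a, ∂x/∂v = 0, ∂y/∂u = 0, ∂y/∂v = 1/b
g'_{uu} = (1/a)(1/a) + (0)(0) = 1/a^2
g'_{uv} = (1/a)(0) + (0)(1/b) = 0
g'_{vv} = (0)(0) + (1/b)(1/b) = 1/b^2
g'_{ij} = diag(1/a^2, 1/b^2)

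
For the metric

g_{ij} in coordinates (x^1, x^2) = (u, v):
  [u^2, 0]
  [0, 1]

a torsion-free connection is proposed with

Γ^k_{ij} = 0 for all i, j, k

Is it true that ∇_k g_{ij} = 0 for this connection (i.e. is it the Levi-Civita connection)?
Using ∇_k g_{ij} = ∂_k g_{ij} - Γ^m_{ki} g_{mj} - Γ^m_{kj} g_{im}:
∇_u g_{uu} = (2*u) - (0) - (0) = 2*u ≠ 0
So the connection is not metric compatible (it is not the Levi-Civita connection).
No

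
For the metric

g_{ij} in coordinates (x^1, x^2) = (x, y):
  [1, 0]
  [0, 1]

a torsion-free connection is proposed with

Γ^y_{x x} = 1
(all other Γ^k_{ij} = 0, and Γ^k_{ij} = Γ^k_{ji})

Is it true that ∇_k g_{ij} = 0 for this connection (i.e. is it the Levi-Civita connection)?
Using ∇_k g_{ij} = ∂_k g_{ij} - Γ^m_{ki} g_{mj} - Γ^m_{kj} g_{im}:
∇_x g_{xy} = (0) - (1) - (0) = -1 ≠ 0
So the connection is not metric compatible (it is not the Levi-Civita connection).
No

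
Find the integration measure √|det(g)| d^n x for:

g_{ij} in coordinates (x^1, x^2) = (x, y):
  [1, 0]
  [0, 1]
det(g) = 1
√|det(g)| = 1
Volume element: dV = 1 dx dy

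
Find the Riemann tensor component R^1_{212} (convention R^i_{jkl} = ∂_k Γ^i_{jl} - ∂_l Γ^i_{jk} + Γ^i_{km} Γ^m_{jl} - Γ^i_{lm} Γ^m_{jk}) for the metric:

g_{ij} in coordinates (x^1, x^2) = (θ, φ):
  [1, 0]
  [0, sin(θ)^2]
Non-zero Christoffel symbols (Γ^k_{ij} = Γ^k_{ji}):
Γ^θ_{φ φ} = -sin(2*θ)/2
Γ^φ_{θ φ} = 1/tan(θ)
R^θ_{φ θ φ} = ∂_θ Γ^θ_{φ φ} - ∂_φ Γ^θ_{φ θ} + Γ^θ_{θ m} Γ^m_{φ φ} - Γ^θ_{φ m} Γ^m_{φ θ}
  = (-cos(2*θ)) - (0) + (0) - (-cos(θ)^2) = sin(θ)^2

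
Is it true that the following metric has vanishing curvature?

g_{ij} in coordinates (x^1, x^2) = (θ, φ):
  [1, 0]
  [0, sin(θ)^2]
Non-zero Christoffel symbols:
Γ^θ_{φ φ} = -sin(2*θ)/2
Γ^φ_{θ φ} = 1/tan(θ)
Ricci tensor: R_{θθ} = 1, R_{θφ} = 0, R_{φφ} = sin(θ)^2
The Ricci tensor is non-zero, so the Riemann tensor is non-zero: not flat.
No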